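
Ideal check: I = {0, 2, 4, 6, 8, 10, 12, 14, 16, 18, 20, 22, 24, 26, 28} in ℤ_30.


Check ideal conditions for I = {0, 2, 4, 6, 8, 10, 12, 14, 16, 18, 20, 22, 24, 26, 28} in ℤ_30:
(1) I is an additive subgroup? Yes
(2) For r ∈ ℤ_30 and a ∈ I: r·a ∈ I? Yes

Yes, I is an ideal of ℤ_30


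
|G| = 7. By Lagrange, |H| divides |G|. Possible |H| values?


Lagrange's theorem: |H| divides |G|
|G| = 7
Divisors of 7: 1, 7

Possible subgroup orders: {1, 7}


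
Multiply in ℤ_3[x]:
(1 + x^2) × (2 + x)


Expand and collect like terms; reduce coefficients mod 3:
x^0: 1·2 = 2 ≡ 2 (mod 3)
x^1: 1·1 + 0·2 = 1 ≡ 1 (mod 3)
x^2: 0·1 + 1·2 = 2 ≡ 2 (mod 3)
x^3: 1·1 = 1 ≡ 1 (mod 3)
Result: 2 + x + 2x^2 + x^3

f · g = 2 + x + 2x^2 + x^3


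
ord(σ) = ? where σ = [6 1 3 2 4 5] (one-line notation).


Cycle decomposition: (1 6 5 4 2)
Cycle lengths: 5
Order = lcm(5) = 5

ord(σ) = 5


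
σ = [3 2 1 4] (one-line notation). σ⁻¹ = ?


To find σ⁻¹, swap domain and range:
σ(1) = 3 → σ⁻¹(3) = 1
σ(2) = 2 → σ⁻¹(2) = 2
σ(3) = 1 → σ⁻¹(1) = 3
σ(4) = 4 → σ⁻¹(4) = 4

σ⁻¹ = [3 2 1 4]


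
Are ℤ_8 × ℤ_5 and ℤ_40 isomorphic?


Comparing ℤ_8 × ℤ_5 and ℤ_40:
gcd(8,5) = 1, so ℤ_8 × ℤ_5 ≅ ℤ_40 (CRT)

Yes, ℤ_8 × ℤ_5 ≅ ℤ_40


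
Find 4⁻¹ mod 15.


Use the extended Euclidean algorithm to write 1 = 4·s + 15·t; then s mod 15 is the inverse.
Euclidean algorithm:
  4 = 0·15 + 4
  15 = 3·4 + 3
  4 = 1·3 + 1
  3 = 3·1 + 0
gcd(4,15) = 1
Back-substitution gives: 4·(4) + 15·(-1) = 1
So 4⁻¹ ≡ 4 ≡ 4 (mod 15)
Check: 4 × 4 = 16 ≡ 1 (mod 15) ✓

4⁻¹ ≡ 4 (mod 15)


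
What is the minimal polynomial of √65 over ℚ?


√65 satisfies x² - 65 = 0, irreducible over ℚ since 65 is squarefree

Minimal polynomial: x² - 65


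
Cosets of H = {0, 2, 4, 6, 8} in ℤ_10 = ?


H = {0, 2, 4, 6, 8}, |H| = 5
Number of cosets = |G|/|H| = 10/5 = 2
0 + H = {0, 2, 4, 6, 8}
1 + H = {1, 3, 5, 7, 9}

Cosets: 0+H={0,2,4,6,8}; 1+H={1,3,5,7,9}


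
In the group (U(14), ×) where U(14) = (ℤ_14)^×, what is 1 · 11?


Operation: multiplication mod 14
1 · 11 = (a × b) mod 14 with a = 1, b = 11

1 · 11 = 11


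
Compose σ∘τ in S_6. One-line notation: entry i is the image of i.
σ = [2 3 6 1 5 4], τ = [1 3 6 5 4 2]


σ∘τ: apply τ first, then σ
1 →τ 1 →σ 2
2 →τ 3 →σ 6
3 →τ 6 →σ 4
4 →τ 5 →σ 5
5 →τ 4 →σ 1
6 →τ 2 →σ 3

σ∘τ = [2 6 4 5 1 3]


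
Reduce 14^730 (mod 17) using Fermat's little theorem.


Fermat's little theorem: if p is prime and gcd(a,p)=1, then a^(p-1) ≡ 1 (mod p)
p = 17 is prime, gcd(14,17) = 1
Reduce exponent: 730 mod 16 = 10
So 14^730 ≡ 14^10 (mod 17)
14^10 mod 17 = 8

14^730 ≡ 8 (mod 17)


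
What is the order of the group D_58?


|D_n| = 2n (n rotations and n reflections)
|D_58| = 2×58 = 116

|D_58| = 116


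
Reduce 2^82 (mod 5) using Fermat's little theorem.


Fermat's little theorem: if p is prime and gcd(a,p)=1, then a^(p-1) ≡ 1 (mod p)
p = 5 is prime, gcd(2,5) = 1
Reduce exponent: 82 mod 4 = 2
So 2^82 ≡ 2^2 (mod 5)
2^2 mod 5 = 4

2^82 ≡ 4 (mod 5)


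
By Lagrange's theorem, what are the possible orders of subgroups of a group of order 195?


Lagrange's theorem: |H| divides |G|
|G| = 195
Divisors of 195: 1, 3, 5, 13, 15, 39, 65, 195

Possible subgroup orders: {1, 3, 5, 13, 15, 39, 65, 195}


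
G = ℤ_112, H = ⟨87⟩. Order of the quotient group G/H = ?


|⟨87⟩| = n / gcd(87, 112) = 112 / 1 = 112
H is normal (ℤ_112 is abelian).
|G/H| = |G| / |H| = 112 / 112 = 1

|G/H| = 1


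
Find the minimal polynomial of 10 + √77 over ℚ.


Let α = 10 + √77. Then α - 10 = √77, so (α - 10)² = 77, giving α² - 20α + 23 = 0. Degree 2 and α ∉ ℚ, so this is the minimal polynomial.

Minimal polynomial: x² - 20x + 23


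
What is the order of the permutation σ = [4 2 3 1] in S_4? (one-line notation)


Cycle decomposition: (1 4)
Cycle lengths: 2
Order = lcm(2) = 2

ord(σ) = 2


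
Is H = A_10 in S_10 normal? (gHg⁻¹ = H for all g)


H = A_10 in S_10
A_10 has index 2 in S_10, and every subgroup of index 2 is normal

Yes, normal subgroup


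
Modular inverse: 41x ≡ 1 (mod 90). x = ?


Use the extended Euclidean algorithm to write 1 = 41·s + 90·t; then s mod 90 is the inverse.
Euclidean algorithm:
  41 = 0·90 + 41
  90 = 2·41 + 8
  41 = 5·8 + 1
  8 = 8·1 + 0
gcd(41,90) = 1
Back-substitution gives: 41·(11) + 90·(-5) = 1
So 41⁻¹ ≡ 11 ≡ 11 (mod 90)
Check: 41 × 11 = 451 ≡ 1 (mod 90) ✓

41⁻¹ ≡ 11 (mod 90)


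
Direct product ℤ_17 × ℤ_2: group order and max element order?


|ℤ_17 × ℤ_2| = 17 × 2 = 34
Max element order = lcm(17,2) = 34
Cyclic? Yes (gcd=1)

|ℤ_17×ℤ_2| = 34, max element order = 34


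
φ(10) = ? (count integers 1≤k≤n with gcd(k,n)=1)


φ(n) = count of k ∈ {1,...,n} with gcd(k,n)=1
Coprimes to 10: {1, 3, 7, 9}
Count: 4

φ(10) = 4


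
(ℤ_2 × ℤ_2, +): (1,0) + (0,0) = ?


Operation: componentwise addition mod (2, 2)
(1,0) + (0,0) = ((a₁+b₁) mod 2, (a₂+b₂) mod 2) with a = (1,0), b = (0,0)

(1,0) + (0,0) = (1,0)


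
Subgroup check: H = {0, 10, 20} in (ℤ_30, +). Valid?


Subgroup test for H = {0, 10, 20} in (ℤ_30, +):
(1) 0 ∈ H? Yes
(2) Closure: for all a,b ∈ H, (a+b) mod 30 ∈ H? Yes
(3) Inverses: for all a ∈ H, -a mod 30 ∈ H? Yes

Yes, H is a subgroup of ℤ_30


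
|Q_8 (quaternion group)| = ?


Q_8 = {±1, ±i, ±j, ±k}
|Q_8| = 8

|Q_8 (quaternion group)| = 8


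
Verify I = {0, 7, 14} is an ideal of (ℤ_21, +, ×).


Check ideal conditions for I = {0, 7, 14} in ℤ_21:
(1) I is an additive subgroup? Yes
(2) For r ∈ ℤ_21 and a ∈ I: r·a ∈ I? Yes

Yes, I is an ideal of ℤ_21


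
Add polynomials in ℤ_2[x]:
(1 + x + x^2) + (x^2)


Add coefficients mod 2:
x^0: 1 + 0 = 1 (mod 2)
x^1: 1 + 0 = 1 (mod 2)
x^2: 1 + 1 = 0 (mod 2)
Result: 1 + x

f + g = 1 + x


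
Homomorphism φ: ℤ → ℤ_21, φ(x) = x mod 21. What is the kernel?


Kernel = preimage of identity
ker(φ) = {x ∈ ℤ : x ≡ 0 (mod 21)} = 21ℤ = {0, ±21, ±42, ...}

ker(φ) = 21ℤ


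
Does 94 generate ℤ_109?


g generates ℤ_n iff gcd(g, n) = 1
gcd(94, 109) = 1
Since gcd = 1, 94 is a generator.

Yes, 94 generates ℤ_109


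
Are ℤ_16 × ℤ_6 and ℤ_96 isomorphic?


Comparing ℤ_16 × ℤ_6 and ℤ_96:
gcd(16,6) = 2 ≠ 1. Max element order in ℤ_16×ℤ_6 is lcm(16,6) = 48 < 96, so it has no element of order 96

No, ℤ_16 × ℤ_6 ≇ ℤ_96


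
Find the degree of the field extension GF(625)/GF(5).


GF(625) = GF(5^4), so the extension degree is 4

[GF(625)/GF(5)] = 4


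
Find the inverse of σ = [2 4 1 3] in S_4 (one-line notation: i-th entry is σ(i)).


To find σ⁻¹, swap domain and range:
σ(1) = 2 → σ⁻¹(2) = 1
σ(2) = 4 → σ⁻¹(4) = 2
σ(3) = 1 → σ⁻¹(1) = 3
σ(4) = 3 → σ⁻¹(3) = 4

σ⁻¹ = [3 1 4 2]


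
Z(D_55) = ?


Z(G) = {g ∈ G | gx = xg for all x ∈ G}
For odd n, Z(D_n) = {e}: no nontrivial rotation commutes with all reflections

Z(D_55) = {e}


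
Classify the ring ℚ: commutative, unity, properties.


ℚ is a field: commutative, has unity, every nonzero element is a unit (hence an integral domain)
Commutative: Yes
Integral domain: Yes
Has unity: Yes

ℚ: Commutative=Yes, Unity=Yes


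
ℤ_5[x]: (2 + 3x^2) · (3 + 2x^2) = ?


Expand and collect like terms; reduce coefficients mod 5:
x^0: 2·3 = 6 ≡ 1 (mod 5)
x^1: 2·0 + 0·3 = 0 ≡ 0 (mod 5)
x^2: 2·2 + 0·0 + 3·3 = 13 ≡ 3 (mod 5)
x^3: 0·2 + 3·0 = 0 ≡ 0 (mod 5)
x^4: 3·2 = 6 ≡ 1 (mod 5)
Result: 1 + 3x^2 + x^4

f · g = 1 + 3x^2 + x^4


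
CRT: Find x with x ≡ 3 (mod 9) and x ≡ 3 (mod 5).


m₁ = 9, m₂ = 5, gcd = 1, so CRT applies. M = m₁·m₂ = 45
Let M₁ = M/m₁ = 5, M₂ = M/m₂ = 9
Find y₁ ≡ M₁⁻¹ (mod m₁): 5⁻¹ ≡ 2 (mod 9)
Find y₂ ≡ M₂⁻¹ (mod m₂): 9⁻¹ ≡ 4 (mod 5)
x = a₁·M₁·y₁ + a₂·M₂·y₂ = 3·5·2 + 3·9·4 = 138
Reduce mod 45: x ≡ 3
Check: 3 mod 9 = 3 ✓, 3 mod 5 = 3 ✓

x ≡ 3 (mod 45)


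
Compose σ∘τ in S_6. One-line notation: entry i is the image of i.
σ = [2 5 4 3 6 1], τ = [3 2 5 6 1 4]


σ∘τ: apply τ first, then σ
1 →τ 3 →σ 4
2 →τ 2 →σ 5
3 →τ 5 →σ 6
4 →τ 6 →σ 1
5 →τ 1 →σ 2
6 →τ 4 →σ 3

σ∘τ = [4 5 6 1 2 3]


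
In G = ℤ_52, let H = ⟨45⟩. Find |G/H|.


|⟨45⟩| = n / gcd(45, 52) = 52 / 1 = 52
H is normal (ℤ_52 is abelian).
|G/H| = |G| / |H| = 52 / 52 = 1

|G/H| = 1


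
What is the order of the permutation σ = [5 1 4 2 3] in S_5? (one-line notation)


Cycle decomposition: (1 5 3 4 2)
Cycle lengths: 5
Order = lcm(5) = 5

ord(σ) = 5


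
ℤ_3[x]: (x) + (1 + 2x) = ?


Add coefficients mod 3:
x^0: 0 + 1 = 1 (mod 3)
x^1: 1 + 2 = 0 (mod 3)
Result: 1

f + g = 1


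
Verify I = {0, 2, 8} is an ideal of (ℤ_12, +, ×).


Check ideal conditions for I = {0, 2, 8} in ℤ_12:
(1) I is an additive subgroup? No
(2) For r ∈ ℤ_12 and a ∈ I: r·a ∈ I? No  [counterexample: r=2, a=2, r·a mod 12 = 4 ∉ I]

No, I is not an ideal of ℤ_12


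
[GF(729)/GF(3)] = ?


GF(729) = GF(3^6), so the extension degree is 6

[GF(729)/GF(3)] = 6


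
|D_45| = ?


|D_n| = 2n (n rotations and n reflections)
|D_45| = 2×45 = 90

|D_45| = 90


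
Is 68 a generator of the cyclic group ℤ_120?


g generates ℤ_n iff gcd(g, n) = 1
gcd(68, 120) = 4
Since gcd = 4 ≠ 1, ⟨68⟩ has order 30 < 120, so 68 is not a generator.

No, 68 does not generate ℤ_120


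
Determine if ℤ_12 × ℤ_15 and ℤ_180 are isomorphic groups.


Comparing ℤ_12 × ℤ_15 and ℤ_180:
gcd(12,15) = 3 ≠ 1. Max element order in ℤ_12×ℤ_15 is lcm(12,15) = 60 < 180, so it has no element of order 180

No, ℤ_12 × ℤ_15 ≇ ℤ_180


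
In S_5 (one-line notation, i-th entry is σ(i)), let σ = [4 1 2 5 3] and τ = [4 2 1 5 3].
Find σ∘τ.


σ∘τ: apply τ first, then σ
1 →τ 4 →σ 5
2 →τ 2 →σ 1
3 →τ 1 →σ 4
4 →τ 5 →σ 3
5 →τ 3 →σ 2

σ∘τ = [5 1 4 3 2]


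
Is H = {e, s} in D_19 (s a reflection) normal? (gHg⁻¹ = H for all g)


H = {e, s} in D_19 (s a reflection)
r·s·r⁻¹ = sr⁻² ≠ s for n ≥ 3, so {e, s} is not closed under conjugation

No, not a normal subgroup


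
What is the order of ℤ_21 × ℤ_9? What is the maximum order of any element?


|ℤ_21 × ℤ_9| = 21 × 9 = 189
Max element order = lcm(21,9) = 63
Cyclic? No (gcd=3)

|ℤ_21×ℤ_9| = 189, max element order = 63


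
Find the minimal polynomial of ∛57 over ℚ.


∛57 satisfies x³ - 57 = 0, irreducible over ℚ (no rational root; 57 is not a perfect cube)

Minimal polynomial: x³ - 57


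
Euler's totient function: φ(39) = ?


Factor n: 39 = 3 × 13
φ(n) = n · ∏(1 - 1/p) over distinct primes p | n
φ(39) = 39 · (1 - 1/3) · (1 - 1/13) = 24

φ(39) = 24


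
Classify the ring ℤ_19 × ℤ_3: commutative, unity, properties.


Direct product ring; commutative with unity (1,1); but (1,0)·(0,1) = (0,0) gives zero divisors, so not an integral domain
Commutative: Yes
Integral domain: No
Has unity: Yes

ℤ_19 × ℤ_3: Commutative=Yes, Unity=Yes


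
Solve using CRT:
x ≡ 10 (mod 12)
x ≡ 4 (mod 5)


m₁ = 12, m₂ = 5, gcd = 1, so CRT applies. M = m₁·m₂ = 60
Let M₁ = M/m₁ = 5, M₂ = M/m₂ = 12
Find y₁ ≡ M₁⁻¹ (mod m₁): 5⁻¹ ≡ 5 (mod 12)
Find y₂ ≡ M₂⁻¹ (mod m₂): 12⁻¹ ≡ 3 (mod 5)
x = a₁·M₁·y₁ + a₂·M₂·y₂ = 10·5·5 + 4·12·3 = 394
Reduce mod 60: x ≡ 34
Check: 34 mod 12 = 10 ✓, 34 mod 5 = 4 ✓

x ≡ 34 (mod 60)


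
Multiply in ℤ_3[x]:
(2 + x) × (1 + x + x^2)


Expand and collect like terms; reduce coefficients mod 3:
x^0: 2·1 = 2 ≡ 2 (mod 3)
x^1: 2·1 + 1·1 = 3 ≡ 0 (mod 3)
x^2: 2·1 + 1·1 = 3 ≡ 0 (mod 3)
x^3: 1·1 = 1 ≡ 1 (mod 3)
Result: 2 + x^3

f · g = 2 + x^3


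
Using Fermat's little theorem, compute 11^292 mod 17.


Fermat's little theorem: if p is prime and gcd(a,p)=1, then a^(p-1) ≡ 1 (mod p)
p = 17 is prime, gcd(11,17) = 1
Reduce exponent: 292 mod 16 = 4
So 11^292 ≡ 11^4 (mod 17)
11^4 mod 17 = 4

11^292 ≡ 4 (mod 17)


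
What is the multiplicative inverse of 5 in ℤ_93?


Use the extended Euclidean algorithm to write 1 = 5·s + 93·t; then s mod 93 is the inverse.
Euclidean algorithm:
  5 = 0·93 + 5
  93 = 18·5 + 3
  5 = 1·3 + 2
  3 = 1·2 + 1
  2 = 2·1 + 0
gcd(5,93) = 1
Back-substitution gives: 5·(-37) + 93·(2) = 1
So 5⁻¹ ≡ -37 ≡ 56 (mod 93)
Check: 5 × 56 = 280 ≡ 1 (mod 93) ✓

5⁻¹ ≡ 56 (mod 93)


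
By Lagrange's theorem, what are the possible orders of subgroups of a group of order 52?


Lagrange's theorem: |H| divides |G|
|G| = 52
Divisors of 52: 1, 2, 4, 13, 26, 52

Possible subgroup orders: {1, 2, 4, 13, 26, 52}


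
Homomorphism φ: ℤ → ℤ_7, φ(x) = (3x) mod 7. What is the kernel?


Kernel = preimage of identity
ker(φ) = {x ∈ ℤ : 3x ≡ 0 (mod 7)}. gcd(3,7) = 1, so 3x ≡ 0 (mod 7) ⟺ x ≡ 0 (mod 7/1 = 7). Hence ker(φ) = 7ℤ

ker(φ) = 7ℤ


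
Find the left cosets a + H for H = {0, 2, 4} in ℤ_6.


H = {0, 2, 4}, |H| = 3
Number of cosets = |G|/|H| = 6/3 = 2
0 + H = {0, 2, 4}
1 + H = {1, 3, 5}

Cosets: 0+H={0,2,4}; 1+H={1,3,5}


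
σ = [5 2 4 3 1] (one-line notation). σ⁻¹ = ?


To find σ⁻¹, swap domain and range:
σ(1) = 5 → σ⁻¹(5) = 1
σ(2) = 2 → σ⁻¹(2) = 2
σ(3) = 4 → σ⁻¹(4) = 3
σ(4) = 3 → σ⁻¹(3) = 4
σ(5) = 1 → σ⁻¹(1) = 5

σ⁻¹ = [5 2 4 3 1]


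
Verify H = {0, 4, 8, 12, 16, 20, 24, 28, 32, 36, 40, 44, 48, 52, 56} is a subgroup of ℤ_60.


Subgroup test for H = {0, 4, 8, 12, 16, 20, 24, 28, 32, 36, 40, 44, 48, 52, 56} in (ℤ_60, +):
(1) 0 ∈ H? Yes
(2) Closure: for all a,b ∈ H, (a+b) mod 60 ∈ H? Yes
(3) Inverses: for all a ∈ H, -a mod 60 ∈ H? Yes

Yes, H is a subgroup of ℤ_60


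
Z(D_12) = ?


Z(G) = {g ∈ G | gx = xg for all x ∈ G}
For even n, Z(D_n) = {e, r^(n/2)}: the 180° rotation r^6 commutes with every reflection and rotation

Z(D_12) = {e, r^6}


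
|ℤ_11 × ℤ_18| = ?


|A × B| = |A| · |B|
|ℤ_11 × ℤ_18| = 11 × 18 = 198

|ℤ_11 × ℤ_18| = 198


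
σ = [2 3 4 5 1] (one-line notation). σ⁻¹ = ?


To find σ⁻¹, swap domain and range:
σ(1) = 2 → σ⁻¹(2) = 1
σ(2) = 3 → σ⁻¹(3) = 2
σ(3) = 4 → σ⁻¹(4) = 3
σ(4) = 5 → σ⁻¹(5) = 4
σ(5) = 1 → σ⁻¹(1) = 5

σ⁻¹ = [5 1 2 3 4]


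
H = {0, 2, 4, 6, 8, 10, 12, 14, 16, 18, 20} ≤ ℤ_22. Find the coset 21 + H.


21 + H = {21 + h (mod 22) : h ∈ H}
21+0=21, 21+2=1, 21+4=3, 21+6=5, 21+8=7, 21+10=9, 21+12=11, 21+14=13, 21+16=15, 21+18=17, 21+20=19
21 + H = {1, 3, 5, 7, 9, 11, 13, 15, 17, 19, 21} = 1 + H

21 + H = {1, 3, 5, 7, 9, 11, 13, 15, 17, 19, 21}


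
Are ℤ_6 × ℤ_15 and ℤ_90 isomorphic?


Comparing ℤ_6 × ℤ_15 and ℤ_90:
gcd(6,15) = 3 ≠ 1. Max element order in ℤ_6×ℤ_15 is lcm(6,15) = 30 < 90, so it has no element of order 90

No, ℤ_6 × ℤ_15 ≇ ℤ_90


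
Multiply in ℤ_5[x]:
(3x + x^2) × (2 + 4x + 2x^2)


Expand and collect like terms; reduce coefficients mod 5:
x^0: 0·2 = 0 ≡ 0 (mod 5)
x^1: 0·4 + 3·2 = 6 ≡ 1 (mod 5)
x^2: 0·2 + 3·4 + 1·2 = 14 ≡ 4 (mod 5)
x^3: 3·2 + 1·4 = 10 ≡ 0 (mod 5)
x^4: 1·2 = 2 ≡ 2 (mod 5)
Result: x + 4x^2 + 2x^4

f · g = x + 4x^2 + 2x^4


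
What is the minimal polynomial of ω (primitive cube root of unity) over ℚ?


ω satisfies x² + x + 1 = 0 (the cyclotomic polynomial Φ₃)

Minimal polynomial: x² + x + 1


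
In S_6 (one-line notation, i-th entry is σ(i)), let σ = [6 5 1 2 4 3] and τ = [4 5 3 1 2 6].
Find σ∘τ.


σ∘τ: apply τ first, then σ
1 →τ 4 →σ 2
2 →τ 5 →σ 4
3 →τ 3 →σ 1
4 →τ 1 →σ 6
5 →τ 2 →σ 5
6 →τ 6 →σ 3

σ∘τ = [2 4 1 6 5 3]


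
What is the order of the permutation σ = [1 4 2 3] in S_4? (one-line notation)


Cycle decomposition: (2 4 3)
Cycle lengths: 3
Order = lcm(3) = 3

ord(σ) = 3


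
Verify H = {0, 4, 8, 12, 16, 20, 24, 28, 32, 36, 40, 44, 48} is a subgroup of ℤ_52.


Subgroup test for H = {0, 4, 8, 12, 16, 20, 24, 28, 32, 36, 40, 44, 48} in (ℤ_52, +):
(1) 0 ∈ H? Yes
(2) Closure: for all a,b ∈ H, (a+b) mod 52 ∈ H? Yes
(3) Inverses: for all a ∈ H, -a mod 52 ∈ H? Yes

Yes, H is a subgroup of ℤ_52


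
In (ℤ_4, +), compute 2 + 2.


Operation: addition mod 4
2 + 2 = (a + b) mod 4 with a = 2, b = 2

2 + 2 = 0


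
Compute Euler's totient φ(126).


Factor n: 126 = 2 × 3^2 × 7
φ(n) = n · ∏(1 - 1/p) over distinct primes p | n
φ(126) = 126 · (1 - 1/2) · (1 - 1/3) · (1 - 1/7) = 36

φ(126) = 36


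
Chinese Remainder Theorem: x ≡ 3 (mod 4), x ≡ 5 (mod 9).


m₁ = 4, m₂ = 9, gcd = 1, so CRT applies. M = m₁·m₂ = 36
Let M₁ = M/m₁ = 9, M₂ = M/m₂ = 4
Find y₁ ≡ M₁⁻¹ (mod m₁): 9⁻¹ ≡ 1 (mod 4)
Find y₂ ≡ M₂⁻¹ (mod m₂): 4⁻¹ ≡ 7 (mod 9)
x = a₁·M₁·y₁ + a₂·M₂·y₂ = 3·9·1 + 5·4·7 = 167
Reduce mod 36: x ≡ 23
Check: 23 mod 4 = 3 ✓, 23 mod 9 = 5 ✓

x ≡ 23 (mod 36)


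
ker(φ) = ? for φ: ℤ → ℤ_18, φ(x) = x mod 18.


Kernel = preimage of identity
ker(φ) = {x ∈ ℤ : x ≡ 0 (mod 18)} = 18ℤ = {0, ±18, ±36, ...}

ker(φ) = 18ℤ


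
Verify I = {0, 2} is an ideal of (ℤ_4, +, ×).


Check ideal conditions for I = {0, 2} in ℤ_4:
(1) I is an additive subgroup? Yes
(2) For r ∈ ℤ_4 and a ∈ I: r·a ∈ I? Yes

Yes, I is an ideal of ℤ_4


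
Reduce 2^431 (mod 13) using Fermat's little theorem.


Fermat's little theorem: if p is prime and gcd(a,p)=1, then a^(p-1) ≡ 1 (mod p)
p = 13 is prime, gcd(2,13) = 1
Reduce exponent: 431 mod 12 = 11
So 2^431 ≡ 2^11 (mod 13)
2^11 mod 13 = 7

2^431 ≡ 7 (mod 13)


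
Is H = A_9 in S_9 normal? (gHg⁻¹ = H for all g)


H = A_9 in S_9
A_9 has index 2 in S_9, and every subgroup of index 2 is normal

Yes, normal subgroup


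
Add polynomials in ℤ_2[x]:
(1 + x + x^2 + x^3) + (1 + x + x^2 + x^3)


Add coefficients mod 2:
x^0: 1 + 1 = 0 (mod 2)
x^1: 1 + 1 = 0 (mod 2)
x^2: 1 + 1 = 0 (mod 2)
x^3: 1 + 1 = 0 (mod 2)
Result: 0

f + g = 0


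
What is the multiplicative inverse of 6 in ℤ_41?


Use the extended Euclidean algorithm to write 1 = 6·s + 41·t; then s mod 41 is the inverse.
Euclidean algorithm:
  6 = 0·41 + 6
  41 = 6·6 + 5
  6 = 1·5 + 1
  5 = 5·1 + 0
gcd(6,41) = 1
Back-substitution gives: 6·(7) + 41·(-1) = 1
So 6⁻¹ ≡ 7 ≡ 7 (mod 41)
Check: 6 × 7 = 42 ≡ 1 (mod 41) ✓

6⁻¹ ≡ 7 (mod 41)


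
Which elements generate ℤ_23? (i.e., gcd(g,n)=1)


g generates ℤ_n iff gcd(g,n) = 1
Prime factors of 23: 23
Generators are g ∈ {1,...,22} not divisible by any of these primes.
Generators: {1, 2, 3, 4, 5, 6, 7, 8, 9, 10, 11, 12, 13, 14, 15, 16, 17, 18, 19, 20, 21, 22}
Number of generators = φ(23) = 22

Generators of ℤ_23 = {1, 2, 3, 4, 5, 6, 7, 8, 9, 10, 11, 12, 13, 14, 15, 16, 17, 18, 19, 20, 21, 22}


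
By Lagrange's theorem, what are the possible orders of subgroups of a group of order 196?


Lagrange's theorem: |H| divides |G|
|G| = 196
Divisors of 196: 1, 2, 4, 7, 14, 28, 49, 98, 196

Possible subgroup orders: {1, 2, 4, 7, 14, 28, 49, 98, 196}


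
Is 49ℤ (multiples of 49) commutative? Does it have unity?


49ℤ is a commutative ring under +,× but has no multiplicative identity (1 ∉ 49ℤ); it has no zero divisors, but without unity it is not an integral domain
Commutative: Yes
Integral domain: No
Has unity: No

49ℤ (multiples of 49): Commutative=Yes, Unity=No


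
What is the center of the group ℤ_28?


Z(G) = {g ∈ G | gx = xg for all x ∈ G}
ℤ_28 is abelian, so Z(G) = G

Z(ℤ_28) = ℤ_28


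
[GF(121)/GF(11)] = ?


GF(121) = GF(11^2), so the extension degree is 2

[GF(121)/GF(11)] = 2


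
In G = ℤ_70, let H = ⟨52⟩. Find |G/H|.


|⟨52⟩| = n / gcd(52, 70) = 70 / 2 = 35
H is normal (ℤ_70 is abelian).
|G/H| = |G| / |H| = 70 / 35 = 2

|G/H| = 2


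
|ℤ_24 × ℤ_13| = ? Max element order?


|ℤ_24 × ℤ_13| = 24 × 13 = 312
Max element order = lcm(24,13) = 312
Cyclic? Yes (gcd=1)

|ℤ_24×ℤ_13| = 312, max element order = 312


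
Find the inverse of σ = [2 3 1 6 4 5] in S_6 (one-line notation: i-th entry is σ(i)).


To find σ⁻¹, swap domain and range:
σ(1) = 2 → σ⁻¹(2) = 1
σ(2) = 3 → σ⁻¹(3) = 2
σ(3) = 1 → σ⁻¹(1) = 3
σ(4) = 6 → σ⁻¹(6) = 4
σ(5) = 4 → σ⁻¹(4) = 5
σ(6) = 5 → σ⁻¹(5) = 6

σ⁻¹ = [3 1 2 5 6 4]


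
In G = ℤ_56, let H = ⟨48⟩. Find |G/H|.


|⟨48⟩| = n / gcd(48, 56) = 56 / 8 = 7
H is normal (ℤ_56 is abelian).
|G/H| = |G| / |H| = 56 / 7 = 8

|G/H| = 8


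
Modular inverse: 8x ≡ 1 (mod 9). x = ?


Use the extended Euclidean algorithm to write 1 = 8·s + 9·t; then s mod 9 is the inverse.
Euclidean algorithm:
  8 = 0·9 + 8
  9 = 1·8 + 1
  8 = 8·1 + 0
gcd(8,9) = 1
Back-substitution gives: 8·(-1) + 9·(1) = 1
So 8⁻¹ ≡ -1 ≡ 8 (mod 9)
Check: 8 × 8 = 64 ≡ 1 (mod 9) ✓

8⁻¹ ≡ 8 (mod 9)


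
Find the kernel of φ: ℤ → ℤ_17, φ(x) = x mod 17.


Kernel = preimage of identity
ker(φ) = {x ∈ ℤ : x ≡ 0 (mod 17)} = 17ℤ = {0, ±17, ±34, ...}

ker(φ) = 17ℤ


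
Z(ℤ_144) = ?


Z(G) = {g ∈ G | gx = xg for all x ∈ G}
ℤ_144 is abelian, so Z(G) = G

Z(ℤ_144) = ℤ_144


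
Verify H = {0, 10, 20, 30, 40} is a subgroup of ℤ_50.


Subgroup test for H = {0, 10, 20, 30, 40} in (ℤ_50, +):
(1) 0 ∈ H? Yes
(2) Closure: for all a,b ∈ H, (a+b) mod 50 ∈ H? Yes
(3) Inverses: for all a ∈ H, -a mod 50 ∈ H? Yes

Yes, H is a subgroup of ℤ_50


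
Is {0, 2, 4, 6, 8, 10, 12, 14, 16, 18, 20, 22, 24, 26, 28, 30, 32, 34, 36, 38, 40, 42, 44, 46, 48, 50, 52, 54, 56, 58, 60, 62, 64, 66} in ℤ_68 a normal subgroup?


H = {0, 2, 4, 6, 8, 10, 12, 14, 16, 18, 20, 22, 24, 26, 28, 30, 32, 34, 36, 38, 40, 42, 44, 46, 48, 50, 52, 54, 56, 58, 60, 62, 64, 66} in ℤ_68
ℤ_68 is abelian; every subgroup of an abelian group is normal

Yes, normal subgroup


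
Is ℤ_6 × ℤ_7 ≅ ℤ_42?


Comparing ℤ_6 × ℤ_7 and ℤ_42:
gcd(6,7) = 1, so ℤ_6 × ℤ_7 ≅ ℤ_42 (CRT)

Yes, ℤ_6 × ℤ_7 ≅ ℤ_42


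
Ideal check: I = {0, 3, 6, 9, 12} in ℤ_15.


Check ideal conditions for I = {0, 3, 6, 9, 12} in ℤ_15:
(1) I is an additive subgroup? Yes
(2) For r ∈ ℤ_15 and a ∈ I: r·a ∈ I? Yes

Yes, I is an ideal of ℤ_15


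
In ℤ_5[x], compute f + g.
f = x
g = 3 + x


Add coefficients mod 5:
x^0: 0 + 3 = 3 (mod 5)
x^1: 1 + 1 = 2 (mod 5)
Result: 3 + 2x

f + g = 3 + 2x


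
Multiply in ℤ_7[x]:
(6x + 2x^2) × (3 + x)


Expand and collect like terms; reduce coefficients mod 7:
x^0: 0·3 = 0 ≡ 0 (mod 7)
x^1: 0·1 + 6·3 = 18 ≡ 4 (mod 7)
x^2: 6·1 + 2·3 = 12 ≡ 5 (mod 7)
x^3: 2·1 = 2 ≡ 2 (mod 7)
Result: 4x + 5x^2 + 2x^3

f · g = 4x + 5x^2 + 2x^3


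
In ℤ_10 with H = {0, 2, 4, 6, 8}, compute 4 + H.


4 + H = {4 + h (mod 10) : h ∈ H}
4+0=4, 4+2=6, 4+4=8, 4+6=0, 4+8=2
4 + H = {0, 2, 4, 6, 8} = 0 + H

4 + H = {0, 2, 4, 6, 8}


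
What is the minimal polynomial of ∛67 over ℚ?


∛67 satisfies x³ - 67 = 0, irreducible over ℚ (no rational root; 67 is not a perfect cube)

Minimal polynomial: x³ - 67


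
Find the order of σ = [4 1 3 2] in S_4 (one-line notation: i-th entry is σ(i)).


Cycle decomposition: (1 4 2)
Cycle lengths: 3
Order = lcm(3) = 3

ord(σ) = 3


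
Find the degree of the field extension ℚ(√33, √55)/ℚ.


[ℚ(√33,√55):ℚ] = [ℚ(√33,√55):ℚ(√33)]·[ℚ(√33):ℚ] = 2·2 = 4

[ℚ(√33, √55)/ℚ] = 4


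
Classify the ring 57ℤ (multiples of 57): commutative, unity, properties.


57ℤ is a commutative ring under +,× but has no multiplicative identity (1 ∉ 57ℤ); it has no zero divisors, but without unity it is not an integral domain
Commutative: Yes
Integral domain: No
Has unity: No

57ℤ (multiples of 57): Commutative=Yes, Unity=No


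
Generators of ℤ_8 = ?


g generates ℤ_n iff gcd(g,n) = 1
Checking each g ∈ {1,...,7}:
gcd(1,8) = 1
gcd(2,8) = 2
gcd(3,8) = 1
gcd(4,8) = 4
gcd(5,8) = 1
gcd(6,8) = 2
gcd(7,8) = 1
Generators: {1, 3, 5, 7}
Number of generators = φ(8) = 4

Generators of ℤ_8 = {1, 3, 5, 7}


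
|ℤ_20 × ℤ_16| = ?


|A × B| = |A| · |B|
|ℤ_20 × ℤ_16| = 20 × 16 = 320

|ℤ_20 × ℤ_16| = 320


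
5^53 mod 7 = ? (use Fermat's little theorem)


Fermat's little theorem: if p is prime and gcd(a,p)=1, then a^(p-1) ≡ 1 (mod p)
p = 7 is prime, gcd(5,7) = 1
Reduce exponent: 53 mod 6 = 5
So 5^53 ≡ 5^5 (mod 7)
5^5 mod 7 = 3

5^53 ≡ 3 (mod 7)


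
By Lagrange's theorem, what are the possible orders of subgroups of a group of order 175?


Lagrange's theorem: |H| divides |G|
|G| = 175
Divisors of 175: 1, 5, 7, 25, 35, 175

Possible subgroup orders: {1, 5, 7, 25, 35, 175}


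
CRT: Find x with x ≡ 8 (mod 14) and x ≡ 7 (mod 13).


m₁ = 14, m₂ = 13, gcd = 1, so CRT applies. M = m₁·m₂ = 182
Let M₁ = M/m₁ = 13, M₂ = M/m₂ = 14
Find y₁ ≡ M₁⁻¹ (mod m₁): 13⁻¹ ≡ 13 (mod 14)
Find y₂ ≡ M₂⁻¹ (mod m₂): 14⁻¹ ≡ 1 (mod 13)
x = a₁·M₁·y₁ + a₂·M₂·y₂ = 8·13·13 + 7·14·1 = 1450
Reduce mod 182: x ≡ 176
Check: 176 mod 14 = 8 ✓, 176 mod 13 = 7 ✓

x ≡ 176 (mod 182)


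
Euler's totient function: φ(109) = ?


Factor n: 109 = 109
φ(n) = n · ∏(1 - 1/p) over distinct primes p | n
φ(109) = 109 · (1 - 1/109) = 108

φ(109) = 108


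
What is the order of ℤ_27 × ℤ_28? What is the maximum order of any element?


|ℤ_27 × ℤ_28| = 27 × 28 = 756
Max element order = lcm(27,28) = 756
Cyclic? Yes (gcd=1)

|ℤ_27×ℤ_28| = 756, max element order = 756


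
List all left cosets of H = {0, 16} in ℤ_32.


H = {0, 16}, |H| = 2
Number of cosets = |G|/|H| = 32/2 = 16
0 + H = {0, 16}
1 + H = {1, 17}
2 + H = {2, 18}
3 + H = {3, 19}
4 + H = {4, 20}
5 + H = {5, 21}
6 + H = {6, 22}
7 + H = {7, 23}
8 + H = {8, 24}
9 + H = {9, 25}
10 + H = {10, 26}
11 + H = {11, 27}
12 + H = {12, 28}
13 + H = {13, 29}
14 + H = {14, 30}
15 + H = {15, 31}

Cosets: 0+H={0,16}; 1+H={1,17}; 2+H={2,18}; 3+H={3,19}; 4+H={4,20}; 5+H={5,21}; 6+H={6,22}; 7+H={7,23}; 8+H={8,24}; 9+H={9,25}; 10+H={10,26}; 11+H={11,27}; 12+H={12,28}; 13+H={13,29}; 14+H={14,30}; 15+H={15,31}


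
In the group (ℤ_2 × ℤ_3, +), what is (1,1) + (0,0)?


Operation: componentwise addition mod (2, 3)
(1,1) + (0,0) = ((a₁+b₁) mod 2, (a₂+b₂) mod 3) with a = (1,1), b = (0,0)

(1,1) + (0,0) = (1,1)


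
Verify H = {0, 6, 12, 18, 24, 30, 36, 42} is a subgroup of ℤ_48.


Subgroup test for H = {0, 6, 12, 18, 24, 30, 36, 42} in (ℤ_48, +):
(1) 0 ∈ H? Yes
(2) Closure: for all a,b ∈ H, (a+b) mod 48 ∈ H? Yes
(3) Inverses: for all a ∈ H, -a mod 48 ∈ H? Yes

Yes, H is a subgroup of ℤ_48


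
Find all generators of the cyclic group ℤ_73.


g generates ℤ_n iff gcd(g,n) = 1
Prime factors of 73: 73
Generators are g ∈ {1,...,72} not divisible by any of these primes.
Generators: {1, 2, 3, 4, 5, 6, 7, 8, 9, 10, 11, 12, 13, 14, 15, 16, 17, 18, 19, 20, 21, 22, 23, 24, 25, 26, 27, 28, 29, 30, 31, 32, 33, 34, 35, 36, 37, 38, 39, 40, 41, 42, 43, 44, 45, 46, 47, 48, 49, 50, 51, 52, 53, 54, 55, 56, 57, 58, 59, 60, 61, 62, 63, 64, 65, 66, 67, 68, 69, 70, 71, 72}
Number of generators = φ(73) = 72

Generators of ℤ_73 = {1, 2, 3, 4, 5, 6, 7, 8, 9, 10, 11, 12, 13, 14, 15, 16, 17, 18, 19, 20, 21, 22, 23, 24, 25, 26, 27, 28, 29, 30, 31, 32, 33, 34, 35, 36, 37, 38, 39, 40, 41, 42, 43, 44, 45, 46, 47, 48, 49, 50, 51, 52, 53, 54, 55, 56, 57, 58, 59, 60, 61, 62, 63, 64, 65, 66, 67, 68, 69, 70, 71, 72}


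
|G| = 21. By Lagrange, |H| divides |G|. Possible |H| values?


Lagrange's theorem: |H| divides |G|
|G| = 21
Divisors of 21: 1, 3, 7, 21

Possible subgroup orders: {1, 3, 7, 21}


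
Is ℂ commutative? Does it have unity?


ℂ is a field: commutative, has unity, every nonzero element is a unit (hence an integral domain)
Commutative: Yes
Integral domain: Yes
Has unity: Yes

ℂ: Commutative=Yes, Unity=Yes


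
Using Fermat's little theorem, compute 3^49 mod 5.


Fermat's little theorem: if p is prime and gcd(a,p)=1, then a^(p-1) ≡ 1 (mod p)
p = 5 is prime, gcd(3,5) = 1
Reduce exponent: 49 mod 4 = 1
So 3^49 ≡ 3^1 (mod 5)
3^1 mod 5 = 3

3^49 ≡ 3 (mod 5)


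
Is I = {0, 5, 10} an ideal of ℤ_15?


Check ideal conditions for I = {0, 5, 10} in ℤ_15:
(1) I is an additive subgroup? Yes
(2) For r ∈ ℤ_15 and a ∈ I: r·a ∈ I? Yes

Yes, I is an ideal of ℤ_15


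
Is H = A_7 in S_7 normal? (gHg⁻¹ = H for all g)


H = A_7 in S_7
A_7 has index 2 in S_7, and every subgroup of index 2 is normal

Yes, normal subgroup


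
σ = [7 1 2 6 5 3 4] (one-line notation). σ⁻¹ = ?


To find σ⁻¹, swap domain and range:
σ(1) = 7 → σ⁻¹(7) = 1
σ(2) = 1 → σ⁻¹(1) = 2
σ(3) = 2 → σ⁻¹(2) = 3
σ(4) = 6 → σ⁻¹(6) = 4
σ(5) = 5 → σ⁻¹(5) = 5
σ(6) = 3 → σ⁻¹(3) = 6
σ(7) = 4 → σ⁻¹(4) = 7

σ⁻¹ = [2 3 6 7 5 4 1]


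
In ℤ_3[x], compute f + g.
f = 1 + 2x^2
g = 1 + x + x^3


Add coefficients mod 3:
x^0: 1 + 1 = 2 (mod 3)
x^1: 0 + 1 = 1 (mod 3)
x^2: 2 + 0 = 2 (mod 3)
x^3: 0 + 1 = 1 (mod 3)
Result: 2 + x + 2x^2 + x^3

f + g = 2 + x + 2x^2 + x^3


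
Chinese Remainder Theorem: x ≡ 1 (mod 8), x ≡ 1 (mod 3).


m₁ = 8, m₂ = 3, gcd = 1, so CRT applies. M = m₁·m₂ = 24
Let M₁ = M/m₁ = 3, M₂ = M/m₂ = 8
Find y₁ ≡ M₁⁻¹ (mod m₁): 3⁻¹ ≡ 3 (mod 8)
Find y₂ ≡ M₂⁻¹ (mod m₂): 8⁻¹ ≡ 2 (mod 3)
x = a₁·M₁·y₁ + a₂·M₂·y₂ = 1·3·3 + 1·8·2 = 25
Reduce mod 24: x ≡ 1
Check: 1 mod 8 = 1 ✓, 1 mod 3 = 1 ✓

x ≡ 1 (mod 24)


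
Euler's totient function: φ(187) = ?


Factor n: 187 = 11 × 17
φ(n) = n · ∏(1 - 1/p) over distinct primes p | n
φ(187) = 187 · (1 - 1/11) · (1 - 1/17) = 160

φ(187) = 160


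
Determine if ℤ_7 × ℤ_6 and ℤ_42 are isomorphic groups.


Comparing ℤ_7 × ℤ_6 and ℤ_42:
gcd(7,6) = 1, so ℤ_7 × ℤ_6 ≅ ℤ_42 (CRT)

Yes, ℤ_7 × ℤ_6 ≅ ℤ_42


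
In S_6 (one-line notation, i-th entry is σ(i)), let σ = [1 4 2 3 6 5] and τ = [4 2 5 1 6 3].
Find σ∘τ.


σ∘τ: apply τ first, then σ
1 →τ 4 →σ 3
2 →τ 2 →σ 4
3 →τ 5 →σ 6
4 →τ 1 →σ 1
5 →τ 6 →σ 5
6 →τ 3 →σ 2

σ∘τ = [3 4 6 1 5 2]


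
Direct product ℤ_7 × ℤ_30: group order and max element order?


|ℤ_7 × ℤ_30| = 7 × 30 = 210
Max element order = lcm(7,30) = 210
Cyclic? Yes (gcd=1)

|ℤ_7×ℤ_30| = 210, max element order = 210


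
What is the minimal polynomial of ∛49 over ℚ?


∛49 satisfies x³ - 49 = 0, irreducible over ℚ (no rational root; 49 is not a perfect cube)

Minimal polynomial: x³ - 49


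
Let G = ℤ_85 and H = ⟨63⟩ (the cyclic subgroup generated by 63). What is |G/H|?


|⟨63⟩| = n / gcd(63, 85) = 85 / 1 = 85
H is normal (ℤ_85 is abelian).
|G/H| = |G| / |H| = 85 / 85 = 1

|G/H| = 1


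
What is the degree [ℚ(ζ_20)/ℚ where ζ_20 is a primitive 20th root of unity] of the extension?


[ℚ(ζ_n):ℚ] = deg Φ_n(x) = φ(n). Here φ(20) = 8

[ℚ(ζ_20)/ℚ where ζ_20 is a primitive 20th root of unity] = 8


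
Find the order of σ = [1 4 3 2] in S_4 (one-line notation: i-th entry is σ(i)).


Cycle decomposition: (2 4)
Cycle lengths: 2
Order = lcm(2) = 2

ord(σ) = 2


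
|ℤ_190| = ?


ℤ_n has n elements.

|ℤ_190| = 190


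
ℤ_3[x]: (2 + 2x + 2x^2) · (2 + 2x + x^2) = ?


Expand and collect like terms; reduce coefficients mod 3:
x^0: 2·2 = 4 ≡ 1 (mod 3)
x^1: 2·2 + 2·2 = 8 ≡ 2 (mod 3)
x^2: 2·1 + 2·2 + 2·2 = 10 ≡ 1 (mod 3)
x^3: 2·1 + 2·2 = 6 ≡ 0 (mod 3)
x^4: 2·1 = 2 ≡ 2 (mod 3)
Result: 1 + 2x + x^2 + 2x^4

f · g = 1 + 2x + x^2 + 2x^4


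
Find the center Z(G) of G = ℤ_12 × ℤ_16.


Z(G) = {g ∈ G | gx = xg for all x ∈ G}
Direct product of abelian groups is abelian, so Z(G) = G

Z(ℤ_12 × ℤ_16) = ℤ_12 × ℤ_16


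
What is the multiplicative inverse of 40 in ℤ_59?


Use the extended Euclidean algorithm to write 1 = 40·s + 59·t; then s mod 59 is the inverse.
Euclidean algorithm:
  40 = 0·59 + 40
  59 = 1·40 + 19
  40 = 2·19 + 2
  19 = 9·2 + 1
  2 = 2·1 + 0
gcd(40,59) = 1
Back-substitution gives: 40·(-28) + 59·(19) = 1
So 40⁻¹ ≡ -28 ≡ 31 (mod 59)
Check: 40 × 31 = 1240 ≡ 1 (mod 59) ✓

40⁻¹ ≡ 31 (mod 59)


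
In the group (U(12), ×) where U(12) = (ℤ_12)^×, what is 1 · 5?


Operation: multiplication mod 12
1 · 5 = (a × b) mod 12 with a = 1, b = 5

1 · 5 = 5


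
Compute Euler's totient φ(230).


Factor n: 230 = 2 × 5 × 23
φ(n) = n · ∏(1 - 1/p) over distinct primes p | n
φ(230) = 230 · (1 - 1/2) · (1 - 1/5) · (1 - 1/23) = 88

φ(230) = 88


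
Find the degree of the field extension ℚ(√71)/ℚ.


√71 has minimal polynomial x² - 71 (irreducible over ℚ since 71 is squarefree)

[ℚ(√71)/ℚ] = 2


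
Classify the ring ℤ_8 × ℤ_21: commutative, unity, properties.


Direct product ring; commutative with unity (1,1); but (1,0)·(0,1) = (0,0) gives zero divisors, so not an integral domain
Commutative: Yes
Integral domain: No
Has unity: Yes

ℤ_8 × ℤ_21: Commutative=Yes, Unity=Yes


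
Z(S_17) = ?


Z(G) = {g ∈ G | gx = xg for all x ∈ G}
S_n is non-abelian for n ≥ 3; Z(S_17) is trivial

Z(S_17) = {e}


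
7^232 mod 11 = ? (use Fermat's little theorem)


Fermat's little theorem: if p is prime and gcd(a,p)=1, then a^(p-1) ≡ 1 (mod p)
p = 11 is prime, gcd(7,11) = 1
Reduce exponent: 232 mod 10 = 2
So 7^232 ≡ 7^2 (mod 11)
7^2 mod 11 = 5

7^232 ≡ 5 (mod 11)


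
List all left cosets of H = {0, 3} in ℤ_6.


H = {0, 3}, |H| = 2
Number of cosets = |G|/|H| = 6/2 = 3
0 + H = {0, 3}
1 + H = {1, 4}
2 + H = {2, 5}

Cosets: 0+H={0,3}; 1+H={1,4}; 2+H={2,5}


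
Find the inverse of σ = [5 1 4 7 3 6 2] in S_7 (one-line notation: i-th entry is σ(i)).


To find σ⁻¹, swap domain and range:
σ(1) = 5 → σ⁻¹(5) = 1
σ(2) = 1 → σ⁻¹(1) = 2
σ(3) = 4 → σ⁻¹(4) = 3
σ(4) = 7 → σ⁻¹(7) = 4
σ(5) = 3 → σ⁻¹(3) = 5
σ(6) = 6 → σ⁻¹(6) = 6
σ(7) = 2 → σ⁻¹(2) = 7

σ⁻¹ = [2 7 5 3 1 6 4]


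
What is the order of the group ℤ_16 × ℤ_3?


|A × B| = |A| · |B|
|ℤ_16 × ℤ_3| = 16 × 3 = 48

|ℤ_16 × ℤ_3| = 48


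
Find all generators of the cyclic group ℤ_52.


g generates ℤ_n iff gcd(g,n) = 1
Prime factors of 52: 2, 13
Generators are g ∈ {1,...,51} not divisible by any of these primes.
Generators: {1, 3, 5, 7, 9, 11, 15, 17, 19, 21, 23, 25, 27, 29, 31, 33, 35, 37, 41, 43, 45, 47, 49, 51}
Number of generators = φ(52) = 24

Generators of ℤ_52 = {1, 3, 5, 7, 9, 11, 15, 17, 19, 21, 23, 25, 27, 29, 31, 33, 35, 37, 41, 43, 45, 47, 49, 51}


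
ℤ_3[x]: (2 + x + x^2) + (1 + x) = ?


Add coefficients mod 3:
x^0: 2 + 1 = 0 (mod 3)
x^1: 1 + 1 = 2 (mod 3)
x^2: 1 + 0 = 1 (mod 3)
Result: 2x + x^2

f + g = 2x + x^2


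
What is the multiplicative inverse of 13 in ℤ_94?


Use the extended Euclidean algorithm to write 1 = 13·s + 94·t; then s mod 94 is the inverse.
Euclidean algorithm:
  13 = 0·94 + 13
  94 = 7·13 + 3
  13 = 4·3 + 1
  3 = 3·1 + 0
gcd(13,94) = 1
Back-substitution gives: 13·(29) + 94·(-4) = 1
So 13⁻¹ ≡ 29 ≡ 29 (mod 94)
Check: 13 × 29 = 377 ≡ 1 (mod 94) ✓

13⁻¹ ≡ 29 (mod 94)


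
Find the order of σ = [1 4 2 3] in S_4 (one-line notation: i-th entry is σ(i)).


Cycle decomposition: (2 4 3)
Cycle lengths: 3
Order = lcm(3) = 3

ord(σ) = 3


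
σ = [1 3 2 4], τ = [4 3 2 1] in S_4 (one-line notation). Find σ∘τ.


σ∘τ: apply τ first, then σ
1 →τ 4 →σ 4
2 →τ 3 →σ 2
3 →τ 2 →σ 3
4 →τ 1 →σ 1

σ∘τ = [4 2 3 1]


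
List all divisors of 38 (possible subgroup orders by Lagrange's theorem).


Lagrange's theorem: |H| divides |G|
|G| = 38
Divisors of 38: 1, 2, 19, 38

Possible subgroup orders: {1, 2, 19, 38}


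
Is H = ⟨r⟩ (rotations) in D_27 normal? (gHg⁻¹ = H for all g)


H = ⟨r⟩ (rotations) in D_27
The rotation subgroup ⟨r⟩ has index 2 in D_27, so it is normal

Yes, normal subgroup


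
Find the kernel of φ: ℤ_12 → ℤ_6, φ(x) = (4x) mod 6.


Kernel = preimage of identity
ker(φ) = {x ∈ ℤ_12 : 4x ≡ 0 (mod 6)}. Since 6 | 12, φ is well-defined. The kernel is the cyclic subgroup ⟨3⟩ of ℤ_12 (order 4), i.e. {0, 3, 6, 9}

ker(φ) = {0, 3, 6, 9}


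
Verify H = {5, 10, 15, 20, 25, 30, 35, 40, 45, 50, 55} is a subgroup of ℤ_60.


Subgroup test for H = {5, 10, 15, 20, 25, 30, 35, 40, 45, 50, 55} in (ℤ_60, +):
(1) 0 ∈ H? No
(2) Closure: for all a,b ∈ H, (a+b) mod 60 ∈ H? No  [counterexample: 5 + 55 = 0 ∉ H]
(3) Inverses: for all a ∈ H, -a mod 60 ∈ H? Yes

No, H is not a subgroup of ℤ_60


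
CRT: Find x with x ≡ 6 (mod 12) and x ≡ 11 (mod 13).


m₁ = 12, m₂ = 13, gcd = 1, so CRT applies. M = m₁·m₂ = 156
Let M₁ = M/m₁ = 13, M₂ = M/m₂ = 12
Find y₁ ≡ M₁⁻¹ (mod m₁): 13⁻¹ ≡ 1 (mod 12)
Find y₂ ≡ M₂⁻¹ (mod m₂): 12⁻¹ ≡ 12 (mod 13)
x = a₁·M₁·y₁ + a₂·M₂·y₂ = 6·13·1 + 11·12·12 = 1662
Reduce mod 156: x ≡ 102
Check: 102 mod 12 = 6 ✓, 102 mod 13 = 11 ✓

x ≡ 102 (mod 156)


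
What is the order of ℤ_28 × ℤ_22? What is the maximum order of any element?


|ℤ_28 × ℤ_22| = 28 × 22 = 616
Max element order = lcm(28,22) = 308
Cyclic? No (gcd=2)

|ℤ_28×ℤ_22| = 616, max element order = 308


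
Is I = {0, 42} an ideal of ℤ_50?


Check ideal conditions for I = {0, 42} in ℤ_50:
(1) I is an additive subgroup? No
(2) For r ∈ ℤ_50 and a ∈ I: r·a ∈ I? No  [counterexample: r=2, a=42, r·a mod 50 = 34 ∉ I]

No, I is not an ideal of ℤ_50


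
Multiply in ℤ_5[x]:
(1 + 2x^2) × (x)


Expand and collect like terms; reduce coefficients mod 5:
x^0: 1·0 = 0 ≡ 0 (mod 5)
x^1: 1·1 + 0·0 = 1 ≡ 1 (mod 5)
x^2: 0·1 + 2·0 = 0 ≡ 0 (mod 5)
x^3: 2·1 = 2 ≡ 2 (mod 5)
Result: x + 2x^3

f · g = x + 2x^3


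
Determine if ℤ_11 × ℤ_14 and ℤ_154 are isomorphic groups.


Comparing ℤ_11 × ℤ_14 and ℤ_154:
gcd(11,14) = 1, so ℤ_11 × ℤ_14 ≅ ℤ_154 (CRT)

Yes, ℤ_11 × ℤ_14 ≅ ℤ_154


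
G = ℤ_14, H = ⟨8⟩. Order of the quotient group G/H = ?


|⟨8⟩| = n / gcd(8, 14) = 14 / 2 = 7
H is normal (ℤ_14 is abelian).
|G/H| = |G| / |H| = 14 / 7 = 2

|G/H| = 2


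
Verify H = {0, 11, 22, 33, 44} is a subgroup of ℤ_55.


Subgroup test for H = {0, 11, 22, 33, 44} in (ℤ_55, +):
(1) 0 ∈ H? Yes
(2) Closure: for all a,b ∈ H, (a+b) mod 55 ∈ H? Yes
(3) Inverses: for all a ∈ H, -a mod 55 ∈ H? Yes

Yes, H is a subgroup of ℤ_55


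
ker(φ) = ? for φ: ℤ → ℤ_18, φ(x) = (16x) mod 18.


Kernel = preimage of identity
ker(φ) = {x ∈ ℤ : 16x ≡ 0 (mod 18)}. gcd(16,18) = 2, so 16x ≡ 0 (mod 18) ⟺ x ≡ 0 (mod 18/2 = 9). Hence ker(φ) = 9ℤ

ker(φ) = 9ℤ


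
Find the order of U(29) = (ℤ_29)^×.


U(n) is the group of units mod n; |U(n)| = φ(n)
|U(29)| = φ(29) = 28

|U(29) = (ℤ_29)^×| = 28


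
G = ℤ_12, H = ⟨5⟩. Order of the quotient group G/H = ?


|⟨5⟩| = n / gcd(5, 12) = 12 / 1 = 12
H is normal (ℤ_12 is abelian).
|G/H| = |G| / |H| = 12 / 12 = 1

|G/H| = 1


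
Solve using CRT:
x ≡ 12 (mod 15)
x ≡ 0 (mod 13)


m₁ = 15, m₂ = 13, gcd = 1, so CRT applies. M = m₁·m₂ = 195
Let M₁ = M/m₁ = 13, M₂ = M/m₂ = 15
Find y₁ ≡ M₁⁻¹ (mod m₁): 13⁻¹ ≡ 7 (mod 15)
Find y₂ ≡ M₂⁻¹ (mod m₂): 15⁻¹ ≡ 7 (mod 13)
x = a₁·M₁·y₁ + a₂·M₂·y₂ = 12·13·7 + 0·15·7 = 1092
Reduce mod 195: x ≡ 117
Check: 117 mod 15 = 12 ✓, 117 mod 13 = 0 ✓

x ≡ 117 (mod 195)
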